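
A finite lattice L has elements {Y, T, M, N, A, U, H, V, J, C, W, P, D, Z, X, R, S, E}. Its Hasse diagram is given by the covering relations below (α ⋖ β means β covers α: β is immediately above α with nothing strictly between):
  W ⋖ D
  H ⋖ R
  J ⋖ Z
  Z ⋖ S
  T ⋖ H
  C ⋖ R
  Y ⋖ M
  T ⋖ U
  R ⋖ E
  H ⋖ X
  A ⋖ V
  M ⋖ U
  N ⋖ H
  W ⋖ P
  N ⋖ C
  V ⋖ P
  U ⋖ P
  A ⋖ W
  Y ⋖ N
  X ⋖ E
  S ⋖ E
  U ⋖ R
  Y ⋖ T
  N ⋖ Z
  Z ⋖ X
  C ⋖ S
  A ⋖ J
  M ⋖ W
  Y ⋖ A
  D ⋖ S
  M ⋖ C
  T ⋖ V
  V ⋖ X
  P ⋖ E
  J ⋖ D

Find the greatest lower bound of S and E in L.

Common lower bounds of {S, E}: A, C, D, J, M, N, S, W, Y, Z.
The greatest among these is S.

S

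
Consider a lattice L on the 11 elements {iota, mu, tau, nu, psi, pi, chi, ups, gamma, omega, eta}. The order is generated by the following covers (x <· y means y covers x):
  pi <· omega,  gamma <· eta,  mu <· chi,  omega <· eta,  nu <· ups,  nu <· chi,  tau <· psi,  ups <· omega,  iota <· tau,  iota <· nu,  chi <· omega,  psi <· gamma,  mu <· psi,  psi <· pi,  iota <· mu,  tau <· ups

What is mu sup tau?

Common upper bounds of {mu, tau}: eta, gamma, omega, pi, psi.
The least among these is psi.

psi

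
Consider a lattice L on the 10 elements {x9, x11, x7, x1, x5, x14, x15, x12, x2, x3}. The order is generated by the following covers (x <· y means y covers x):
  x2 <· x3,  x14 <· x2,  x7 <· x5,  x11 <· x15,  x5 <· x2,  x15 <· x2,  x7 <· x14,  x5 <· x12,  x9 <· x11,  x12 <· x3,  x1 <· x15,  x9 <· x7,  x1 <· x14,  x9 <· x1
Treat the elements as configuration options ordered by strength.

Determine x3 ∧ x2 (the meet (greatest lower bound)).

Common lower bounds of {x3, x2}: x1, x11, x14, x15, x2, x5, x7, x9.
The greatest among these is x2.

x2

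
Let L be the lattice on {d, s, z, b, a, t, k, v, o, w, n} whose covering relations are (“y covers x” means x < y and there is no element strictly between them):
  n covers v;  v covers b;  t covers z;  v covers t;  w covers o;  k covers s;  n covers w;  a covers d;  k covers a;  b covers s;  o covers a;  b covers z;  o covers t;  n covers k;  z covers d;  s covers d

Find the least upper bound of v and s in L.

v

Common upper bounds of {v, s}: n, v.
The least among these is v.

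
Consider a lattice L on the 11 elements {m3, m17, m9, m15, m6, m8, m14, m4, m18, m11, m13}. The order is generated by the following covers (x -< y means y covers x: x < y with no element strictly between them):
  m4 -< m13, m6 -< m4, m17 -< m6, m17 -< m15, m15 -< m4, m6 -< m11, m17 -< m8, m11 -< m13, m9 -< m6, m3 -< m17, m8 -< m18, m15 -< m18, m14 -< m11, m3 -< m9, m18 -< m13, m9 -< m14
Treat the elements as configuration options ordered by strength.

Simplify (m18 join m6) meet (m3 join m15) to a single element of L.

m15

m18 ∨ m6 = m13
m3 ∨ m15 = m15
m13 ∧ m15 = m15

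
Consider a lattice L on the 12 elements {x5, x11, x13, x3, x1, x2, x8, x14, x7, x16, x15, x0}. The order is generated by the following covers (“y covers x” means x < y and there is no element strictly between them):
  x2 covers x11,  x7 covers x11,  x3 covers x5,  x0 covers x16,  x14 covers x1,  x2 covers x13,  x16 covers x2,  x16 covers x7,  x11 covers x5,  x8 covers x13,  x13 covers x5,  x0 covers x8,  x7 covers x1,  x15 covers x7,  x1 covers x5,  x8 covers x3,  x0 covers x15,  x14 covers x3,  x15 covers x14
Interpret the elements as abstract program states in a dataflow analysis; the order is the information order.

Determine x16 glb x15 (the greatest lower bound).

x7

Common lower bounds of {x16, x15}: x1, x11, x5, x7.
The greatest among these is x7.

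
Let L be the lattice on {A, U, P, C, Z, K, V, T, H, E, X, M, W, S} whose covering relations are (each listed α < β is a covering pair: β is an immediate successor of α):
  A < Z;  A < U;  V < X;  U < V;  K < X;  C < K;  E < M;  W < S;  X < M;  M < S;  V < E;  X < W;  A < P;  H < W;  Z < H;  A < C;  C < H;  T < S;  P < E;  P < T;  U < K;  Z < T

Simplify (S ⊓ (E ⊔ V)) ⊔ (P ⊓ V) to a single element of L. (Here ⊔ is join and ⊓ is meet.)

E

E ∨ V = E
S ∧ E = E
P ∧ V = A
E ∨ A = E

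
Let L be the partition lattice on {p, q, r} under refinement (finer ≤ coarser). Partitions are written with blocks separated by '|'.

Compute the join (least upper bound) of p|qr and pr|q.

pqr

The join of p|qr and pr|q merges any blocks that overlap across the partitions, giving pqr.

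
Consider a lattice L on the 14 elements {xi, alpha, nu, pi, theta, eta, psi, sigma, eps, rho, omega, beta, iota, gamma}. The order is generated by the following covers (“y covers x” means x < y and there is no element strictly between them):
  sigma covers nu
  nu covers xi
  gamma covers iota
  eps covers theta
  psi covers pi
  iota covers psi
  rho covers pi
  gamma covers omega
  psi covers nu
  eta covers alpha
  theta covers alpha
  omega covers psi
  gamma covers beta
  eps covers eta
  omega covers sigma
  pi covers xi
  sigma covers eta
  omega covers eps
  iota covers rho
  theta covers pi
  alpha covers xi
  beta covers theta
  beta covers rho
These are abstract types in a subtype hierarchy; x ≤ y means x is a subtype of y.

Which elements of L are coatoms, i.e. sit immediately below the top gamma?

The coatoms are exactly the elements covered by gamma: beta, iota, omega.

beta, iota, omega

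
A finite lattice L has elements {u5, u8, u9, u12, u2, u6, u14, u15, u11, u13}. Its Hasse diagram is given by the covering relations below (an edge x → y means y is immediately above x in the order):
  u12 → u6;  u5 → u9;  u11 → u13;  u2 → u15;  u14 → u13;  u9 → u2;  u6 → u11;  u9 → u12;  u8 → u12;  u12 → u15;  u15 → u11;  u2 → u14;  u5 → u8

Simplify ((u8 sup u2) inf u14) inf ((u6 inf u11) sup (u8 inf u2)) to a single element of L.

u9

u8 ∨ u2 = u15
u15 ∧ u14 = u2
u6 ∧ u11 = u6
u8 ∧ u2 = u5
u6 ∨ u5 = u6
u2 ∧ u6 = u9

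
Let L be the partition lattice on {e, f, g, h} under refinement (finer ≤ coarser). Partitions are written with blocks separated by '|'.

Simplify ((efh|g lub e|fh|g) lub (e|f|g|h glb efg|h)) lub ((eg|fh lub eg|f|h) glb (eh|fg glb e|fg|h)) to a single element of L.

efh|g

efh|g ∨ e|fh|g = efh|g
e|f|g|h ∧ efg|h = e|f|g|h
efh|g ∨ e|f|g|h = efh|g
eg|fh ∨ eg|f|h = eg|fh
eh|fg ∧ e|fg|h = e|fg|h
eg|fh ∧ e|fg|h = e|f|g|h
efh|g ∨ e|f|g|h = efh|g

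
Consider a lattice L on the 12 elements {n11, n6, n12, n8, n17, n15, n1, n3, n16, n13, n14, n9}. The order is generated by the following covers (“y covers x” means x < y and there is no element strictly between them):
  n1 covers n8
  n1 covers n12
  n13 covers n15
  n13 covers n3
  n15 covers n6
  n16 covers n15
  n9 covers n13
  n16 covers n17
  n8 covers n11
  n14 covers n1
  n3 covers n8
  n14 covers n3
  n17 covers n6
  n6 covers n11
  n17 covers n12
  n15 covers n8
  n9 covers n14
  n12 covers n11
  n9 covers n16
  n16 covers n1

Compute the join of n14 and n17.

Common upper bounds of {n14, n17}: n9.
The least among these is n9.

n9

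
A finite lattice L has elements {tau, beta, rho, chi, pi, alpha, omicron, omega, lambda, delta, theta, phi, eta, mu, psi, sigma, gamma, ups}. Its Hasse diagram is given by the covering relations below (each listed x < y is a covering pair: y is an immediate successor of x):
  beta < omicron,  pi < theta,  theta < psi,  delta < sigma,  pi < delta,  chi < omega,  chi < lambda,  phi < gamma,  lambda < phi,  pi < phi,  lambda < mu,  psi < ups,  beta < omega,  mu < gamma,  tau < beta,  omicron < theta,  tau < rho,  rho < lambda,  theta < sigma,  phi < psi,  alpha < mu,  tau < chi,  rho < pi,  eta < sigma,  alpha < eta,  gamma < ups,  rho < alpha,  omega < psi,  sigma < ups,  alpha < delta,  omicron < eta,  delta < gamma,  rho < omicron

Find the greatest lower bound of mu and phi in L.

lambda

Common lower bounds of {mu, phi}: chi, lambda, rho, tau.
The greatest among these is lambda.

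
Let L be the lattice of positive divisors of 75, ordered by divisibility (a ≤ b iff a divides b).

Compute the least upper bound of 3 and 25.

75

In the divisibility order, the join is the least common multiple: lcm(3, 25) = 75.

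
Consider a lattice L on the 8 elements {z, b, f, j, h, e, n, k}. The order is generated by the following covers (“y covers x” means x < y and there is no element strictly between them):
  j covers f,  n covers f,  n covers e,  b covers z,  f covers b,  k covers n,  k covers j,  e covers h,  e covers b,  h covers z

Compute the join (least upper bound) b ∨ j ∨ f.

j

Common upper bounds of {b, j, f}: j, k.
The least among these is j.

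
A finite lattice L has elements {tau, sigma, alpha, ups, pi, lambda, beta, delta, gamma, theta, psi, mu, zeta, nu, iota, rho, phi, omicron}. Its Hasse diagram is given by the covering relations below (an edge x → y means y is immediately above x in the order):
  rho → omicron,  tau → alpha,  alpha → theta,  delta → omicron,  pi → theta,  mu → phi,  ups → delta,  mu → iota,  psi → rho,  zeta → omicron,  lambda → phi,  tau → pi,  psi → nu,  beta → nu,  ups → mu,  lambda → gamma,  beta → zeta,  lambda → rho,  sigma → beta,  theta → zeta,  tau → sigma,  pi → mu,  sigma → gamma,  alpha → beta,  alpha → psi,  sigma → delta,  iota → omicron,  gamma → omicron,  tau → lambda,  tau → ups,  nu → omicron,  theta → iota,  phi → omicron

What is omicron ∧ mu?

mu

Common lower bounds of {omicron, mu}: mu, pi, tau, ups.
The greatest among these is mu.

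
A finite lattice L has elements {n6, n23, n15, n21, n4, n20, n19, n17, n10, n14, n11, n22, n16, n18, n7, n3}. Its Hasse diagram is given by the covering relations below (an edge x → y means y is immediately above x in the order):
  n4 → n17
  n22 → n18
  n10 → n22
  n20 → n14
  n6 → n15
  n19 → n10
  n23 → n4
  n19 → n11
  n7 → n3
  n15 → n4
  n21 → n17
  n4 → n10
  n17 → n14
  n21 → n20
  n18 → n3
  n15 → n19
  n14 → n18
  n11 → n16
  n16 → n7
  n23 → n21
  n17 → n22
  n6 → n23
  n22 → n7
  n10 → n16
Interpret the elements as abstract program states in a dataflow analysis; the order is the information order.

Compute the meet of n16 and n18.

n10

Common lower bounds of {n16, n18}: n10, n15, n19, n23, n4, n6.
The greatest among these is n10.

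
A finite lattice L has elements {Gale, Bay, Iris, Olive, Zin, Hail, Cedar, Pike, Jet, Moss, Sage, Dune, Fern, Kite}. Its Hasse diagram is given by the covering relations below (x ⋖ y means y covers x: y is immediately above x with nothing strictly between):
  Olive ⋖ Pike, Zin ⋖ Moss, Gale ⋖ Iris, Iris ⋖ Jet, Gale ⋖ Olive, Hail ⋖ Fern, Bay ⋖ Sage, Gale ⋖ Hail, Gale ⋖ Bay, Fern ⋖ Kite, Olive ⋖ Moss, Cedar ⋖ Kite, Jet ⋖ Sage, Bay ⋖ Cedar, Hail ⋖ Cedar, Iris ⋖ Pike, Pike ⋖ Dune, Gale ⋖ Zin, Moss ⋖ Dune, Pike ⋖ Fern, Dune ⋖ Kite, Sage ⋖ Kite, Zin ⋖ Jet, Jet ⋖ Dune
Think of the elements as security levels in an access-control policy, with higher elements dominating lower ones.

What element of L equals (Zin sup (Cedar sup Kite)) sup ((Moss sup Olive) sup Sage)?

Cedar ∨ Kite = Kite
Zin ∨ Kite = Kite
Moss ∨ Olive = Moss
Moss ∨ Sage = Kite
Kite ∨ Kite = Kite

Kite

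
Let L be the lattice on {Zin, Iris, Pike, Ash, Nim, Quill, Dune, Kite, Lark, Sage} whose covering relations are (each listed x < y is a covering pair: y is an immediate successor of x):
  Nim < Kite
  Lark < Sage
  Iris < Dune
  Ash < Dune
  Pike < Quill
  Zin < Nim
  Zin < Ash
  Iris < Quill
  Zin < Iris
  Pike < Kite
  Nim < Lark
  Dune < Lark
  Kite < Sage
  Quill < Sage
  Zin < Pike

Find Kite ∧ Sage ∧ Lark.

Nim

Common lower bounds of {Kite, Sage, Lark}: Nim, Zin.
The greatest among these is Nim.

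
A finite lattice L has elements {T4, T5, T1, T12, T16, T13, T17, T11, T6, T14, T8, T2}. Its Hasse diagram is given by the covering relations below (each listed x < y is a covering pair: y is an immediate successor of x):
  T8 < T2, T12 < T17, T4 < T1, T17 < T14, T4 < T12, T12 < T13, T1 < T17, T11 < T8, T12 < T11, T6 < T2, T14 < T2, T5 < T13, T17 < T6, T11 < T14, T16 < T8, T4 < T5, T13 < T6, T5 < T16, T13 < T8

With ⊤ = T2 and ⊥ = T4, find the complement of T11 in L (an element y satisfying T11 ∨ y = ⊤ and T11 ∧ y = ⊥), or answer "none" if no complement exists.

none

For every candidate y, either T11 ∨ y ≠ T2 or T11 ∧ y ≠ T4; no complement exists.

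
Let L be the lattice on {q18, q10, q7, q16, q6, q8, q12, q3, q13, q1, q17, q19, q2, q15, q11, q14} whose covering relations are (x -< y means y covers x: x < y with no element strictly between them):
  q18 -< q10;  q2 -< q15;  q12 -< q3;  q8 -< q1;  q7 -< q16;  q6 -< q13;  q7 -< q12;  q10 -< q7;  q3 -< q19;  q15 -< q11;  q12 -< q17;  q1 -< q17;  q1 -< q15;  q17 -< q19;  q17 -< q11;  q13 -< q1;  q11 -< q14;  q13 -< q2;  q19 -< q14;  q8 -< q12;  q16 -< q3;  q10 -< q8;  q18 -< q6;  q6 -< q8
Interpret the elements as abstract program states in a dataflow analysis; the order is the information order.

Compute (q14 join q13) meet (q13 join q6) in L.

q13

q14 ∨ q13 = q14
q13 ∨ q6 = q13
q14 ∧ q13 = q13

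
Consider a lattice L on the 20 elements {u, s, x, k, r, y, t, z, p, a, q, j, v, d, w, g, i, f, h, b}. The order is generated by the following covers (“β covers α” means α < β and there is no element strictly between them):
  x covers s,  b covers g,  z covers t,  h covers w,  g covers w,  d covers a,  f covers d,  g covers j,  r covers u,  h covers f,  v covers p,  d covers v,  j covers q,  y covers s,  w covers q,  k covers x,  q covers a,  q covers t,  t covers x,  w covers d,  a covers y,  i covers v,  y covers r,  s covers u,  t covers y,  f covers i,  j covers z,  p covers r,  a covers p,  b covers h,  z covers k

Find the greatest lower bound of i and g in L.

v

Common lower bounds of {i, g}: p, r, u, v.
The greatest among these is v.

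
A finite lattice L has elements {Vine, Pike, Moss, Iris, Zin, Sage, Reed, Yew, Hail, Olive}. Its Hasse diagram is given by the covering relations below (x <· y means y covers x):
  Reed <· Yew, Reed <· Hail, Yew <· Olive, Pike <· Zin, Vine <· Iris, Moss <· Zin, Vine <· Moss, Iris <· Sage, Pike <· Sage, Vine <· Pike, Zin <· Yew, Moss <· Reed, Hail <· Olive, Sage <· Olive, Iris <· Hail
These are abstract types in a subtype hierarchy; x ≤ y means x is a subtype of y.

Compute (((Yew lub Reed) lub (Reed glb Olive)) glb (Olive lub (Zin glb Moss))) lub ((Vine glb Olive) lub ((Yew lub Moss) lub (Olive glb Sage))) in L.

Yew ∨ Reed = Yew
Reed ∧ Olive = Reed
Yew ∨ Reed = Yew
Zin ∧ Moss = Moss
Olive ∨ Moss = Olive
Yew ∧ Olive = Yew
Vine ∧ Olive = Vine
Yew ∨ Moss = Yew
Olive ∧ Sage = Sage
Yew ∨ Sage = Olive
Vine ∨ Olive = Olive
Yew ∨ Olive = Olive

Olive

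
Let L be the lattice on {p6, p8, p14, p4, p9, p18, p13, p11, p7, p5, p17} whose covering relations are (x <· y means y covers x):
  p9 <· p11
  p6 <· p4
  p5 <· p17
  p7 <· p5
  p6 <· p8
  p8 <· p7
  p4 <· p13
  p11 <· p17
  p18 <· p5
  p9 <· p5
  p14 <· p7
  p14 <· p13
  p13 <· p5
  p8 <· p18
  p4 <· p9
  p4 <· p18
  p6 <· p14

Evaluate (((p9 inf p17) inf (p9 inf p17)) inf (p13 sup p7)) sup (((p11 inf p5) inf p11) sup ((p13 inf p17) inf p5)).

p9 ∧ p17 = p9
p9 ∧ p17 = p9
p9 ∧ p9 = p9
p13 ∨ p7 = p5
p9 ∧ p5 = p9
p11 ∧ p5 = p9
p9 ∧ p11 = p9
p13 ∧ p17 = p13
p13 ∧ p5 = p13
p9 ∨ p13 = p5
p9 ∨ p5 = p5

p5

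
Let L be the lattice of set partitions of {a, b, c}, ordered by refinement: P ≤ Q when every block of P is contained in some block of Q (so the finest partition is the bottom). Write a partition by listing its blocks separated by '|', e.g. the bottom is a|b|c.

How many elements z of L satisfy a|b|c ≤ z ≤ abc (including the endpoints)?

5

The interval [a|b|c, abc] = {abc, ab|c, ac|b, a|bc, a|b|c}, which has 5 elements.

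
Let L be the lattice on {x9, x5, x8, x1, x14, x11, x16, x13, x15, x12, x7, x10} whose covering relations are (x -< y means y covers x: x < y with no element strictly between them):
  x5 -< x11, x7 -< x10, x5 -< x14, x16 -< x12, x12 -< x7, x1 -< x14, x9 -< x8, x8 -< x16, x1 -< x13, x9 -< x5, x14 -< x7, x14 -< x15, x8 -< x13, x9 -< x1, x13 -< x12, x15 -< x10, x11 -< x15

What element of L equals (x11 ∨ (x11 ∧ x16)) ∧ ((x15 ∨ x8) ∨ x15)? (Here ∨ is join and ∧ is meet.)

x11 ∧ x16 = x9
x11 ∨ x9 = x11
x15 ∨ x8 = x10
x10 ∨ x15 = x10
x11 ∧ x10 = x11

x11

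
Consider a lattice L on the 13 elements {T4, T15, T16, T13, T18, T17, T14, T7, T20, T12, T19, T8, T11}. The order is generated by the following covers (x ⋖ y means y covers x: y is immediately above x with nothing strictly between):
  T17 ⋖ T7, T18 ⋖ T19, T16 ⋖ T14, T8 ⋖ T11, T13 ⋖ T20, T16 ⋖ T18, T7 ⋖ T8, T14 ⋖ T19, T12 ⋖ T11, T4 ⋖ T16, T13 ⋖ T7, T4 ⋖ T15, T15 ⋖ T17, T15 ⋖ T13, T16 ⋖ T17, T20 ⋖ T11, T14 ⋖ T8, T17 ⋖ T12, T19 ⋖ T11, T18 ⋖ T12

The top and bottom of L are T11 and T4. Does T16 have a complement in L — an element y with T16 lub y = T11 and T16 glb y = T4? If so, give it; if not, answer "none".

T20

Need y with T16 ∨ y = T11 and T16 ∧ y = T4.
Checking each element gives: T20.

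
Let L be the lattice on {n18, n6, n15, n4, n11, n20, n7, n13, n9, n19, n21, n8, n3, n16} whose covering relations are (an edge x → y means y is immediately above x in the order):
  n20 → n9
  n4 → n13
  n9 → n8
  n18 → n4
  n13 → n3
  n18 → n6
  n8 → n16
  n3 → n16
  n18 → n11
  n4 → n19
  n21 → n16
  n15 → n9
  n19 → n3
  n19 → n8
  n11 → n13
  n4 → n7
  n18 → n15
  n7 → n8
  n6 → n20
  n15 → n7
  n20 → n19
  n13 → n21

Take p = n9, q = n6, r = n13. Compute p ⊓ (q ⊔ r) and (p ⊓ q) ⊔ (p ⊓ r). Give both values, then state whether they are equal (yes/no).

n20; n6; no

q ⊔ r = n3, so p ⊓ (q ⊔ r) = n9 ⊓ n3 = n20.
p ⊓ q = n6 and p ⊓ r = n18, so (p ⊓ q) ⊔ (p ⊓ r) = n6 ⊔ n18 = n6.
Equal: no.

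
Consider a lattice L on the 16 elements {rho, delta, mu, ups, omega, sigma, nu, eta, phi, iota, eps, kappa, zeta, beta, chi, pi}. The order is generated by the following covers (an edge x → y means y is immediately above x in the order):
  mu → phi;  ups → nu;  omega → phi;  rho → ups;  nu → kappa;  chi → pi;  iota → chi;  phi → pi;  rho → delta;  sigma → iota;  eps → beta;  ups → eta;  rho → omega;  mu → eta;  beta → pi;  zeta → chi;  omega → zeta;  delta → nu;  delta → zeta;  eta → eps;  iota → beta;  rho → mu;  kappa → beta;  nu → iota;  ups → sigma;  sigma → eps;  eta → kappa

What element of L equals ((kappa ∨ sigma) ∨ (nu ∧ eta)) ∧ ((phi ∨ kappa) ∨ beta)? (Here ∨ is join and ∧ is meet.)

kappa ∨ sigma = beta
nu ∧ eta = ups
beta ∨ ups = beta
phi ∨ kappa = pi
pi ∨ beta = pi
beta ∧ pi = beta

beta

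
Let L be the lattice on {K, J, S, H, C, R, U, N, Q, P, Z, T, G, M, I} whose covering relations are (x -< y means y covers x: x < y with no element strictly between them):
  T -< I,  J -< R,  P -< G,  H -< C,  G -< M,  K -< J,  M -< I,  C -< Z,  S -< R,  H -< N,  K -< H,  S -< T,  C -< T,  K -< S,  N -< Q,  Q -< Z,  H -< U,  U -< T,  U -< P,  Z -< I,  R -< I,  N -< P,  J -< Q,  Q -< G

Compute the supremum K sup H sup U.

Common upper bounds of {K, H, U}: G, I, M, P, T, U.
The least among these is U.

U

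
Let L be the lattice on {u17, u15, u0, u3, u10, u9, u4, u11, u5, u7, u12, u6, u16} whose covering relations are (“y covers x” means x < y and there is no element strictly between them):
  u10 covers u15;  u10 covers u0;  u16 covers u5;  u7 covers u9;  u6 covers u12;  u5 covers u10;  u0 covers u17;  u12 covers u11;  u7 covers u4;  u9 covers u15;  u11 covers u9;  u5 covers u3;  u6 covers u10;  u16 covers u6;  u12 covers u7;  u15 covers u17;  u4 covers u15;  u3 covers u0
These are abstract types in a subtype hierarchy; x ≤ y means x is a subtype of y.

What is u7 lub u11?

Common upper bounds of {u7, u11}: u12, u16, u6.
The least among these is u12.

u12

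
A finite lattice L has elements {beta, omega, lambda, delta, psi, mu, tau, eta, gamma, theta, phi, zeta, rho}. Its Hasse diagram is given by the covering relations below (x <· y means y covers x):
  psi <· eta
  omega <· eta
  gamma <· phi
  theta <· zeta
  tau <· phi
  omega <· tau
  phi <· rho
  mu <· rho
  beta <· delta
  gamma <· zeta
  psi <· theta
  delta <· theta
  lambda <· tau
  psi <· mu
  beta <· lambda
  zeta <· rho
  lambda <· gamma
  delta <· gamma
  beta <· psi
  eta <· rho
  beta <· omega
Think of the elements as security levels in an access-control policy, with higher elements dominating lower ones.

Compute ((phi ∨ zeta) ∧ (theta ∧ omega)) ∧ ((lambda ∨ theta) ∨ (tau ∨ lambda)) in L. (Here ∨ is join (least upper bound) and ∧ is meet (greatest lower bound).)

phi ∨ zeta = rho
theta ∧ omega = beta
rho ∧ beta = beta
lambda ∨ theta = zeta
tau ∨ lambda = tau
zeta ∨ tau = rho
beta ∧ rho = beta

beta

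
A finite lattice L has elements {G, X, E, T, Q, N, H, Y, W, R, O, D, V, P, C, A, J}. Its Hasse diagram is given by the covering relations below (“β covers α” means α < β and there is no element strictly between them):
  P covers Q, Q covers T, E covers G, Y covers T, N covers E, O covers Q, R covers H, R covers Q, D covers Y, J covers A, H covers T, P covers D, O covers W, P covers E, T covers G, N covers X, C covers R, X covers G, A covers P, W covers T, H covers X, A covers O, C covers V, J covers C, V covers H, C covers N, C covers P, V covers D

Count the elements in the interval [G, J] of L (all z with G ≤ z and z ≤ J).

The interval [G, J] = {A, C, D, E, G, H, J, N, O, P, Q, R, T, V, W, X, Y}, which has 17 elements.

17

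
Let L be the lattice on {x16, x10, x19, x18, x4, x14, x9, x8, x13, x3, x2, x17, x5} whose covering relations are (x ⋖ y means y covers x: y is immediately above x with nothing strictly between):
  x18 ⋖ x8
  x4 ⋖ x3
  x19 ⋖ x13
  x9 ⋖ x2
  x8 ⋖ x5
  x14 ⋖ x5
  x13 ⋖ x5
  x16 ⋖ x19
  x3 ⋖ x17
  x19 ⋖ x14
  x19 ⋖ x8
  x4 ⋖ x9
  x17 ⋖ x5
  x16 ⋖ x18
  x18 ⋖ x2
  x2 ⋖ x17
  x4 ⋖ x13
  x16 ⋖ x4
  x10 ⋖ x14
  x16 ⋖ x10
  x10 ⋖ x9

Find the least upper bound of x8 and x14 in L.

Common upper bounds of {x8, x14}: x5.
The least among these is x5.

x5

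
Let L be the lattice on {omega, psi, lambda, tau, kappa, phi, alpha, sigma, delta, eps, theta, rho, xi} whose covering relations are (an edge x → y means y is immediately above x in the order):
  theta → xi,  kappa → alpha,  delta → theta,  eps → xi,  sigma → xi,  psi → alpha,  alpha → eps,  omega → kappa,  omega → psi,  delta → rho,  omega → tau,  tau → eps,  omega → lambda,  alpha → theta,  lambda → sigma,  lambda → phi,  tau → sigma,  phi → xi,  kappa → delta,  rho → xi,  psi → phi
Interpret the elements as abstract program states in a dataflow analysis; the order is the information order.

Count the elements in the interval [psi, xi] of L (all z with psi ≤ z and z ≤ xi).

The interval [psi, xi] = {alpha, eps, phi, psi, theta, xi}, which has 6 elements.

6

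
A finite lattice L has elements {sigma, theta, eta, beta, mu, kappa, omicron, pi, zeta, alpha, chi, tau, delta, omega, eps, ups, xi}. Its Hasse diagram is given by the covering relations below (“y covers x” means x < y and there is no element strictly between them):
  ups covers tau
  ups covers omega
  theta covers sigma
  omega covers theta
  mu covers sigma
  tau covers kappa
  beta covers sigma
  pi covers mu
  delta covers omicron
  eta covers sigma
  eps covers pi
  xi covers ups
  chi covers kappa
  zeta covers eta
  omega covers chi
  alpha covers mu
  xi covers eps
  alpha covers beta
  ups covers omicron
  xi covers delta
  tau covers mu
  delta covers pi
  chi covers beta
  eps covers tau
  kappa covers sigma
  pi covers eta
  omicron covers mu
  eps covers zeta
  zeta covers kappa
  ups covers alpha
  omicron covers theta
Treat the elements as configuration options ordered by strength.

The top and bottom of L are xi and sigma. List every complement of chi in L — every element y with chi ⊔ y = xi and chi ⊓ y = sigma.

delta, eta, pi

Need y with chi ∨ y = xi and chi ∧ y = sigma.
Checking each element gives: delta, eta, pi.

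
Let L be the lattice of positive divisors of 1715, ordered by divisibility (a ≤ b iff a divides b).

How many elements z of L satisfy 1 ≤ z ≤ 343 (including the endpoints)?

The interval [1, 343] = {1, 343, 49, 7}, which has 4 elements.

4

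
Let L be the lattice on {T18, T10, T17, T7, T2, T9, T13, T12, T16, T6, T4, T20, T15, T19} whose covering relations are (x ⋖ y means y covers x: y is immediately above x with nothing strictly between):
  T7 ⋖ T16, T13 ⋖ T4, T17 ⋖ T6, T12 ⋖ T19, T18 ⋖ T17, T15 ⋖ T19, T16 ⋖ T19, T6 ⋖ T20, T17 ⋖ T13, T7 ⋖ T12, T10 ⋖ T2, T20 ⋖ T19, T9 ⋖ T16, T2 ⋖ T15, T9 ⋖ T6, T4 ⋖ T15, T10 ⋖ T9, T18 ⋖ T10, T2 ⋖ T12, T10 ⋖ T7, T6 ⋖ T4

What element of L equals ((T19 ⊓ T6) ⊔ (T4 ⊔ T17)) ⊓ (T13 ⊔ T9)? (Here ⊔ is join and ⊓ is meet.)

T4

T19 ∧ T6 = T6
T4 ∨ T17 = T4
T6 ∨ T4 = T4
T13 ∨ T9 = T4
T4 ∧ T4 = T4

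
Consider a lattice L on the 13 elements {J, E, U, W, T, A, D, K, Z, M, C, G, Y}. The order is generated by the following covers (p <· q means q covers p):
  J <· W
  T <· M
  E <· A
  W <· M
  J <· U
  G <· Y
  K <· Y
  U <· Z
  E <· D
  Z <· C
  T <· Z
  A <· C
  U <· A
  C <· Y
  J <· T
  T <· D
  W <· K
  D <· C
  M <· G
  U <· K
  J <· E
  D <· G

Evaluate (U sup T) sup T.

Z

U ∨ T = Z
Z ∨ T = Z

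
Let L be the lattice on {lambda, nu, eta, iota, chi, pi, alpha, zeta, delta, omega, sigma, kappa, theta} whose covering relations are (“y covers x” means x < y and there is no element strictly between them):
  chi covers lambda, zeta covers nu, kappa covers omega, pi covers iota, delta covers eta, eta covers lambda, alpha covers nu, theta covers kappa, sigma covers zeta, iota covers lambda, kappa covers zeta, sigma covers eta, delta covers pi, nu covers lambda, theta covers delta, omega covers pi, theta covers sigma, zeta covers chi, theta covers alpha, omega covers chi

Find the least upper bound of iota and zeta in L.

Common upper bounds of {iota, zeta}: kappa, theta.
The least among these is kappa.

kappa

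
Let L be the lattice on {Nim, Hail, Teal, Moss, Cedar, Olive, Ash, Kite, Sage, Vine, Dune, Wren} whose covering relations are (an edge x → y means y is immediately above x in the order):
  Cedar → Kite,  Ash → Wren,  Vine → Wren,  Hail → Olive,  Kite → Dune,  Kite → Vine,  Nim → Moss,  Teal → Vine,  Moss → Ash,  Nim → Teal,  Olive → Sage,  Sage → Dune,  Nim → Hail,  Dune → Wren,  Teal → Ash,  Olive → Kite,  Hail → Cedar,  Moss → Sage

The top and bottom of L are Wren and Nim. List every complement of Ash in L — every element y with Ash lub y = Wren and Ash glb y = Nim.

Need y with Ash ∨ y = Wren and Ash ∧ y = Nim.
Checking each element gives: Cedar, Hail, Kite, Olive.

Cedar, Hail, Kite, Olive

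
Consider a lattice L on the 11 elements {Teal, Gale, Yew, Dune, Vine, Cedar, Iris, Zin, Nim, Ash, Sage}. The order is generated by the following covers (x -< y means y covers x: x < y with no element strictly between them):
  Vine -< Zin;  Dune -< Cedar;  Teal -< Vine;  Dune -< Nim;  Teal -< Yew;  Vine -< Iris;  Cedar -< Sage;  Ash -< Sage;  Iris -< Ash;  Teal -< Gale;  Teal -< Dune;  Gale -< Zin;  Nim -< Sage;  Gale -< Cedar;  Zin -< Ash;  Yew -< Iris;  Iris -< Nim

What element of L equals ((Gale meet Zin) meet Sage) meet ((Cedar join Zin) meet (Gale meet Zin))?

Gale

Gale ∧ Zin = Gale
Gale ∧ Sage = Gale
Cedar ∨ Zin = Sage
Gale ∧ Zin = Gale
Sage ∧ Gale = Gale
Gale ∧ Gale = Gale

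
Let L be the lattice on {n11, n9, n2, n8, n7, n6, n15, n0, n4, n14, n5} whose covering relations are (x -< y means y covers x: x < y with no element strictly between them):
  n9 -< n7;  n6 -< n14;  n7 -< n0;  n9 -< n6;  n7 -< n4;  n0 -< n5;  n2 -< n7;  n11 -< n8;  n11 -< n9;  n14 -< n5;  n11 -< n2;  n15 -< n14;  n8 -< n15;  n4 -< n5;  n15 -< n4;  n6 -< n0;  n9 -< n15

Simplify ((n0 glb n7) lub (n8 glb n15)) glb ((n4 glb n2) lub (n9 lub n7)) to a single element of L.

n0 ∧ n7 = n7
n8 ∧ n15 = n8
n7 ∨ n8 = n4
n4 ∧ n2 = n2
n9 ∨ n7 = n7
n2 ∨ n7 = n7
n4 ∧ n7 = n7

n7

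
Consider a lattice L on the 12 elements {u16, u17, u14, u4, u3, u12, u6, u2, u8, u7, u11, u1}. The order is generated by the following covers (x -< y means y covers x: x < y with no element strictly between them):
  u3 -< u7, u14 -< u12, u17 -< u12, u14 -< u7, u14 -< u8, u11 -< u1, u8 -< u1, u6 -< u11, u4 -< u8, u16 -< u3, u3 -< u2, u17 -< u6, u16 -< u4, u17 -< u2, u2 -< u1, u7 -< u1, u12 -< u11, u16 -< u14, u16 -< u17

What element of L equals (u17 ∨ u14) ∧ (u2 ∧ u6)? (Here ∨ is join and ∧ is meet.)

u17 ∨ u14 = u12
u2 ∧ u6 = u17
u12 ∧ u17 = u17

u17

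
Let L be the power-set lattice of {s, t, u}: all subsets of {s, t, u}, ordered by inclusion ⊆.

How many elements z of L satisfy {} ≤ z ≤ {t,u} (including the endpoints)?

4

The interval [{}, {t,u}] = {{t,u}, {t}, {u}, {}}, which has 4 elements.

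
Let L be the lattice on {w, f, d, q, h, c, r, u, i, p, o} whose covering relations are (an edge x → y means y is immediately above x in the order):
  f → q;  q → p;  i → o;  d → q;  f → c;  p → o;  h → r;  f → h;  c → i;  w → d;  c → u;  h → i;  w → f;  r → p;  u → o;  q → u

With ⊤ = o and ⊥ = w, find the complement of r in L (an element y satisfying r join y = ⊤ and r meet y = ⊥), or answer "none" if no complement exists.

none

For every candidate y, either r ∨ y ≠ o or r ∧ y ≠ w; no complement exists.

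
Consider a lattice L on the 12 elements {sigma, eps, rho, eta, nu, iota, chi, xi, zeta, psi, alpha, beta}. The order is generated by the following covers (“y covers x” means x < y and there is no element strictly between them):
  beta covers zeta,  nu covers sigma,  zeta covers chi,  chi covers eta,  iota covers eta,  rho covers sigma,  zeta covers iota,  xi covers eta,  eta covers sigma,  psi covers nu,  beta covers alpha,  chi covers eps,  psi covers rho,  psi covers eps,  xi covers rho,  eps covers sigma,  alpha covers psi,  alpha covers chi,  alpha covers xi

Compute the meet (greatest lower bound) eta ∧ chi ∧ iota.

Common lower bounds of {eta, chi, iota}: eta, sigma.
The greatest among these is eta.

eta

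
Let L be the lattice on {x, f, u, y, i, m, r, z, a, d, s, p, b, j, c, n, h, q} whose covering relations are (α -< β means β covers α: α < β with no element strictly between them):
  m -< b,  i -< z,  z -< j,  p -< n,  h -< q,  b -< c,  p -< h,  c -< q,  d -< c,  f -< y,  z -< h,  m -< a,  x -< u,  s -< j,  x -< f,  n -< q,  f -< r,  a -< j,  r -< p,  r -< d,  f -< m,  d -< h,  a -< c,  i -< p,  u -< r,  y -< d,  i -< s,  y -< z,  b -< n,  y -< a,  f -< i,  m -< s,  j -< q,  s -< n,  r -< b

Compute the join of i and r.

Common upper bounds of {i, r}: h, n, p, q.
The least among these is p.

p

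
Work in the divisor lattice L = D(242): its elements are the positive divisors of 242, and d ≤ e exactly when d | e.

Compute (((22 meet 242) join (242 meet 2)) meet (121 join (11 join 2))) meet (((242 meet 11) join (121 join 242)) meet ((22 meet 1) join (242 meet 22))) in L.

22

22 ∧ 242 = 22
242 ∧ 2 = 2
22 ∨ 2 = 22
11 ∨ 2 = 22
121 ∨ 22 = 242
22 ∧ 242 = 22
242 ∧ 11 = 11
121 ∨ 242 = 242
11 ∨ 242 = 242
22 ∧ 1 = 1
242 ∧ 22 = 22
1 ∨ 22 = 22
242 ∧ 22 = 22
22 ∧ 22 = 22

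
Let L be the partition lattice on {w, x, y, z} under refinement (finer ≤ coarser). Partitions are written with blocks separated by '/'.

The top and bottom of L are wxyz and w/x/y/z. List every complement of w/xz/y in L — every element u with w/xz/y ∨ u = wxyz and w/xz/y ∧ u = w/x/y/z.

wx/yz, wxy/z, wyz/x, wz/xy

Need u with w/xz/y ∨ u = wxyz and w/xz/y ∧ u = w/x/y/z.
Checking each element gives: wx/yz, wxy/z, wyz/x, wz/xy.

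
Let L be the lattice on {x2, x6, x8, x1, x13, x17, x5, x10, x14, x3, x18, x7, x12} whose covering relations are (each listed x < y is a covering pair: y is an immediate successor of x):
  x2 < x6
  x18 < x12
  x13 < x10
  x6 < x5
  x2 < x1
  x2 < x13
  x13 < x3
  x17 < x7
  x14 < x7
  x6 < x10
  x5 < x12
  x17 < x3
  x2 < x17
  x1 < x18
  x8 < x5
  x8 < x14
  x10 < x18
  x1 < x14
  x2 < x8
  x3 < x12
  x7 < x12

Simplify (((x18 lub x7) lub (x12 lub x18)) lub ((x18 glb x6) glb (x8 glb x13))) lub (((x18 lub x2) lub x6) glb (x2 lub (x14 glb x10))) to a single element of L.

x18 ∨ x7 = x12
x12 ∨ x18 = x12
x12 ∨ x12 = x12
x18 ∧ x6 = x6
x8 ∧ x13 = x2
x6 ∧ x2 = x2
x12 ∨ x2 = x12
x18 ∨ x2 = x18
x18 ∨ x6 = x18
x14 ∧ x10 = x2
x2 ∨ x2 = x2
x18 ∧ x2 = x2
x12 ∨ x2 = x12

x12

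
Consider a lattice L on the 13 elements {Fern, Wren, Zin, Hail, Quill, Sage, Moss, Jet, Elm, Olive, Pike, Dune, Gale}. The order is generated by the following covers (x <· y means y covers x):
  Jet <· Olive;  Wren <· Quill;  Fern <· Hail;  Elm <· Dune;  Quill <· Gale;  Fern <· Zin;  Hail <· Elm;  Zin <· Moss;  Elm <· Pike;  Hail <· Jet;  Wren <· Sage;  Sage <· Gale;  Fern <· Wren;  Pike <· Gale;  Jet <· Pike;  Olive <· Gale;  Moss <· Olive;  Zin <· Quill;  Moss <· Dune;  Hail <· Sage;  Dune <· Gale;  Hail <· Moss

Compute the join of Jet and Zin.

Olive

Common upper bounds of {Jet, Zin}: Gale, Olive.
The least among these is Olive.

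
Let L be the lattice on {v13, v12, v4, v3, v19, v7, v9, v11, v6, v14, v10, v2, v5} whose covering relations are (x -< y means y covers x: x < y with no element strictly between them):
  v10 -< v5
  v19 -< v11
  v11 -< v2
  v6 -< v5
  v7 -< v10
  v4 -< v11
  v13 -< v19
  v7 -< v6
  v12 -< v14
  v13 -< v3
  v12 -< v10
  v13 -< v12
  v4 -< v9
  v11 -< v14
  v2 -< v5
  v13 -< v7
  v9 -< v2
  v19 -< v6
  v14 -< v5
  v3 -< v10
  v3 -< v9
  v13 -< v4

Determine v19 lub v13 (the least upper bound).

v19

Common upper bounds of {v19, v13}: v11, v14, v19, v2, v5, v6.
The least among these is v19.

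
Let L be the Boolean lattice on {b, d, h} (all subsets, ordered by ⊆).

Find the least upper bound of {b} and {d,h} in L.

Under ⊆, join is union: {b} ∪ {d,h} = {b,d,h}.

{b,d,h}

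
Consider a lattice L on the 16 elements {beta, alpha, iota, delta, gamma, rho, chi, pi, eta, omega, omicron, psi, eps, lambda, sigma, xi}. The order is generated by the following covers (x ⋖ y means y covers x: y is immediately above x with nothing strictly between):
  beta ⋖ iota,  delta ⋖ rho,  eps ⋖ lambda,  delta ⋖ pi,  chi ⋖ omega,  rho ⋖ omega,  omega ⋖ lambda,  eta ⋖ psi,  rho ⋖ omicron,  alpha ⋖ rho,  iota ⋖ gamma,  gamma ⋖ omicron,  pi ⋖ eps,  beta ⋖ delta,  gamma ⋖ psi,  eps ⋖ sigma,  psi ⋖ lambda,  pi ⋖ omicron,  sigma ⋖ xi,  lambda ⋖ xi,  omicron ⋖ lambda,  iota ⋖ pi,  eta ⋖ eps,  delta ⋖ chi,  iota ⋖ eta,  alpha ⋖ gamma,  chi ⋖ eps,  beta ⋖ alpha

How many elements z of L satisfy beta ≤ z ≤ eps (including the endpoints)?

The interval [beta, eps] = {beta, chi, delta, eps, eta, iota, pi}, which has 7 elements.

7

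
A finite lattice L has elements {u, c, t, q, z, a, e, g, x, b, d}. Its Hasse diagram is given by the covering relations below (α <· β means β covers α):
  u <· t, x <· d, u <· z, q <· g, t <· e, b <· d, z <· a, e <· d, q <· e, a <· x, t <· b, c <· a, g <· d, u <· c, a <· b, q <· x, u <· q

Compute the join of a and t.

Common upper bounds of {a, t}: b, d.
The least among these is b.

b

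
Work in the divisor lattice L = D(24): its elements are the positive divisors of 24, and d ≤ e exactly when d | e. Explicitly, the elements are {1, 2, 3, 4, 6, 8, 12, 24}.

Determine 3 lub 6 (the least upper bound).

6

Common upper bounds of {3, 6}: 12, 24, 6.
The least among these is 6.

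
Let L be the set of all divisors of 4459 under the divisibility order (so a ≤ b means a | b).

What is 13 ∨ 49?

637

In the divisibility order, the join is the least common multiple: lcm(13, 49) = 637.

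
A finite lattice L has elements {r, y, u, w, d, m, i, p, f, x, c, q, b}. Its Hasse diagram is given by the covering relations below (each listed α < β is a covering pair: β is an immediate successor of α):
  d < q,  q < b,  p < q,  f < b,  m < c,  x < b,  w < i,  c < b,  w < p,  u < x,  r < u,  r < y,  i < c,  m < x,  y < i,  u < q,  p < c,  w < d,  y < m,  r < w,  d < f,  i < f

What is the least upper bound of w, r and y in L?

i

Common upper bounds of {w, r, y}: b, c, f, i.
The least among these is i.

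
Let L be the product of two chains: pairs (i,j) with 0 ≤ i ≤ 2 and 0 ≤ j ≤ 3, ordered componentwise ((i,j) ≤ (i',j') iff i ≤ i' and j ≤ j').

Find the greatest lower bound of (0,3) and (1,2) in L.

In a product of chains, the meet is componentwise min, giving (0,2).

(0,2)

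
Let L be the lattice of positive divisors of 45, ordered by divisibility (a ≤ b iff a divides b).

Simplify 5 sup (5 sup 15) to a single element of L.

15

5 ∨ 15 = 15
5 ∨ 15 = 15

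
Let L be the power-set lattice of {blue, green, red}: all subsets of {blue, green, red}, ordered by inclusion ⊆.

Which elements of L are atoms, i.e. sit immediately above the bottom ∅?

The atoms are exactly the elements that cover ∅: {blue}, {green}, {red}.

{blue}, {green}, {red}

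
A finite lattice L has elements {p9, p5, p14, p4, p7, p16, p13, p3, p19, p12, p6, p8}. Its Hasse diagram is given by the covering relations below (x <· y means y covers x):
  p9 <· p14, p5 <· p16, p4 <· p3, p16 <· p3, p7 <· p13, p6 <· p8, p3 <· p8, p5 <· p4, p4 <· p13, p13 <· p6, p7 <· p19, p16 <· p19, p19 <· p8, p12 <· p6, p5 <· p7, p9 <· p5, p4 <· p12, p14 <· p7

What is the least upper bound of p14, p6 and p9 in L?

Common upper bounds of {p14, p6, p9}: p6, p8.
The least among these is p6.

p6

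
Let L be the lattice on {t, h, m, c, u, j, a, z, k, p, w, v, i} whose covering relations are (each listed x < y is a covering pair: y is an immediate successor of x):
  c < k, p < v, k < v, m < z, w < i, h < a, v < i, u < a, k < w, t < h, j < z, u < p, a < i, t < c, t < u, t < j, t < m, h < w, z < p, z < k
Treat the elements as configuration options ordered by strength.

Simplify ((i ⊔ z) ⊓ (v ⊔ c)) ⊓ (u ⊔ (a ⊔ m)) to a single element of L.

v

i ∨ z = i
v ∨ c = v
i ∧ v = v
a ∨ m = i
u ∨ i = i
v ∧ i = v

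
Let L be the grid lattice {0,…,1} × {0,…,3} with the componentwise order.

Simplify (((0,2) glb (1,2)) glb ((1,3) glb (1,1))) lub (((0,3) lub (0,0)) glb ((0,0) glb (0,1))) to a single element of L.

(0,2) ∧ (1,2) = (0,2)
(1,3) ∧ (1,1) = (1,1)
(0,2) ∧ (1,1) = (0,1)
(0,3) ∨ (0,0) = (0,3)
(0,0) ∧ (0,1) = (0,0)
(0,3) ∧ (0,0) = (0,0)
(0,1) ∨ (0,0) = (0,1)

(0,1)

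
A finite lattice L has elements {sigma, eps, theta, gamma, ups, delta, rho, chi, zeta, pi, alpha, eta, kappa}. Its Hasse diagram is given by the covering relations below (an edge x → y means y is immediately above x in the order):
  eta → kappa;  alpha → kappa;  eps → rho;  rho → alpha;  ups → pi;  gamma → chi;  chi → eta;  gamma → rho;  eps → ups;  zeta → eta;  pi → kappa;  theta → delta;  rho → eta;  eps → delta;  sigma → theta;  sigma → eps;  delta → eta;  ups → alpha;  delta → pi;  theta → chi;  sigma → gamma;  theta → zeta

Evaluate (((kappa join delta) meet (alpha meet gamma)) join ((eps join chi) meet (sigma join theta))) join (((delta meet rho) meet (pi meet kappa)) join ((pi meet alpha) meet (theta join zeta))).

eta

kappa ∨ delta = kappa
alpha ∧ gamma = gamma
kappa ∧ gamma = gamma
eps ∨ chi = eta
sigma ∨ theta = theta
eta ∧ theta = theta
gamma ∨ theta = chi
delta ∧ rho = eps
pi ∧ kappa = pi
eps ∧ pi = eps
pi ∧ alpha = ups
theta ∨ zeta = zeta
ups ∧ zeta = sigma
eps ∨ sigma = eps
chi ∨ eps = eta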